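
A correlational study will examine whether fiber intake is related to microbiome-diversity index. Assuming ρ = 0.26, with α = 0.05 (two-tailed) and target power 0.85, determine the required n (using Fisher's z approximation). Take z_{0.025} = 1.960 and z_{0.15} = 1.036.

n = 130

Fisher's z: C = ½·ln((1+r)/(1−r)) = ½·ln(1.7027) = 0.2661.
n = ((z_{α/2} + z_β)/C)² + 3.
(1.960 + 1.036) / 0.2661 = 2.996 / 0.2661 = 11.259.
n = 11.259² + 3 = 126.76 + 3 = 129.8.
Round up.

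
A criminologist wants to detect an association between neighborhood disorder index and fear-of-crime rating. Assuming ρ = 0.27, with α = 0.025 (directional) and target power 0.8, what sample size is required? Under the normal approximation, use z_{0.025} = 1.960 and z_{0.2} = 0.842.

Fisher's z: C = ½·ln((1+r)/(1−r)) = ½·ln(1.7397) = 0.2769.
n = ((z_{α} + z_β)/C)² + 3.
(1.960 + 0.842) / 0.2769 = 2.802 / 0.2769 = 10.119.
n = 10.119² + 3 = 102.40 + 3 = 105.4.
Round up.

n = 106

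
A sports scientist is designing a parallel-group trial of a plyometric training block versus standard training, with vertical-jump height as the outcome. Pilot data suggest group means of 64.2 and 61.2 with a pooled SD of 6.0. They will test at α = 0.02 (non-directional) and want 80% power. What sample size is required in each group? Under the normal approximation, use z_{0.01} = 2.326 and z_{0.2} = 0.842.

Cohen's d = |M₁ − M₂| / SD_pooled = |64.2 − 61.2| / 6.0 = 3.0 / 6.0 = 0.500.
For two independent groups with equal n: n = 2·((z_{α/2} + z_β) / d)².
z_{α/2} + z_β = 2.326 + 0.842 = 3.168.
n = 2 × (3.168 / 0.500)² = 2 × 6.336² = 2 × 40.14 = 80.3.
Round up to the next whole participant.

n = 81 per group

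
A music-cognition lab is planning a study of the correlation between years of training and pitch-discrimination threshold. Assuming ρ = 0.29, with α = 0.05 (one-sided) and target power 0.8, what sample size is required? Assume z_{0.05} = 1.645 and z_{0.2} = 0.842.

n = 73

Fisher's z: C = ½·ln((1+r)/(1−r)) = ½·ln(1.8169) = 0.2986.
n = ((z_{α} + z_β)/C)² + 3.
(1.645 + 0.842) / 0.2986 = 2.487 / 0.2986 = 8.329.
n = 8.329² + 3 = 69.37 + 3 = 72.4.
Round up.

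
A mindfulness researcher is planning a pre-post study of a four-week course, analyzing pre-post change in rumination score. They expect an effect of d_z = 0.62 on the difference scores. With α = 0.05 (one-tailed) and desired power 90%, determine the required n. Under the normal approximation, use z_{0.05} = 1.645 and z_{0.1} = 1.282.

For a paired (one-sample on differences) test: n = ((z_{α} + z_β) / d)².
z_{α} + z_β = 1.645 + 1.282 = 2.927.
n = (2.927 / 0.62)² = 4.721² = 22.29.
Round up.

n = 23 pairs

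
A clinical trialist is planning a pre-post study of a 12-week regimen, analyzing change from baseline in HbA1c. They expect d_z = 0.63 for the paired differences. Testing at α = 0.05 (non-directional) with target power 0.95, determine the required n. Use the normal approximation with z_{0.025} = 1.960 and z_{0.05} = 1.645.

n = 33 pairs

For a paired (one-sample on differences) test: n = ((z_{α/2} + z_β) / d)².
z_{α/2} + z_β = 1.960 + 1.645 = 3.605.
n = (3.605 / 0.63)² = 5.722² = 32.74.
Round up.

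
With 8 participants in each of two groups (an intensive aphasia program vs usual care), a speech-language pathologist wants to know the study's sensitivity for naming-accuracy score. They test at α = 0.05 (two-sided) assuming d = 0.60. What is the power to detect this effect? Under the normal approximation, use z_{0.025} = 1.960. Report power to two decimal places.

power ≈ 0.22

For two equal groups, power = Φ(d·√(n/2) − z_{α/2}).
d·√(n/2) = 0.60 × √(8/2) = 0.60 × 2.000 = 1.200.
z_β = 1.200 − 1.960 = -0.760.
Power = Φ(-0.760) = 0.224.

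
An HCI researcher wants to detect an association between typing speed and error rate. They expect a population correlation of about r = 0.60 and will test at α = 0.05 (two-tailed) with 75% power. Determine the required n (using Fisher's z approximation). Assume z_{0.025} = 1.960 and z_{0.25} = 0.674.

n = 18

Fisher's z: C = ½·ln((1+r)/(1−r)) = ½·ln(4.0000) = 0.6931.
n = ((z_{α/2} + z_β)/C)² + 3.
(1.960 + 0.674) / 0.6931 = 2.634 / 0.6931 = 3.800.
n = 3.800² + 3 = 14.44 + 3 = 17.4.
Round up.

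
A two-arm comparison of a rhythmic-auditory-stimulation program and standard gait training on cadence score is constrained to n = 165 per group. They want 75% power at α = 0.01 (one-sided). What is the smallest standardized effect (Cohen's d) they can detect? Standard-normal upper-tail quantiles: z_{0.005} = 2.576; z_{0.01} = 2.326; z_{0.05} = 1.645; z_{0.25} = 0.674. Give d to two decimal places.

d_min ≈ 0.33

For two independent groups of n = 165 each: d_min = (z_{α} + z_β)·√(2/n).
z-sum = 2.326 + 0.674 = 3.000.
d_min = 3.000 × √(2/165) = 3.000 × 0.1101 = 0.330.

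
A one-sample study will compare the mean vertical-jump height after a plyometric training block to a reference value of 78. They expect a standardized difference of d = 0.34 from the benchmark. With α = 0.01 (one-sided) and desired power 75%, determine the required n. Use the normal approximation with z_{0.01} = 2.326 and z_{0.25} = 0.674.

n = 78

For a one-sample test: n = ((z_{α} + z_β) / d)².
z_{α} + z_β = 2.326 + 0.674 = 3.000.
n = (3.000 / 0.34)² = 8.824² = 77.85.
Round up.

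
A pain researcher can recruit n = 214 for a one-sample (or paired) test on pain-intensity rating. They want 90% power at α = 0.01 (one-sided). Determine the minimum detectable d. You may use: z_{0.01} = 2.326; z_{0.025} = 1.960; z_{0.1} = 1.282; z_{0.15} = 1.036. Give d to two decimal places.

d_min ≈ 0.25

For a single sample (or paired design) of n = 214: d_min = (z_{α} + z_β)/√n.
z-sum = 2.326 + 1.282 = 3.608.
d_min = 3.608 / √214 = 3.608 / 14.629 = 0.247.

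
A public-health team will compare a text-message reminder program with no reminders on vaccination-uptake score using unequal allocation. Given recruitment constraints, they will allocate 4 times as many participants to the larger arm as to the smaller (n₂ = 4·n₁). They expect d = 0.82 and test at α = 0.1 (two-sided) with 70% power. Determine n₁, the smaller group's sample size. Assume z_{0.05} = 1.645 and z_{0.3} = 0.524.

With allocation ratio k = n₂/n₁ = 4, Var(x̄₁−x̄₂) = σ²(1/n₁ + 1/(k·n₁)) = σ²·(k+1)/(k·n₁).
So n₁ = (1 + 1/k)·((z_{α/2} + z_β)/d)² = 1.250 × (2.169/0.82)².
n₁ = 1.250 × 7.00 = 8.7.
Round up: n₁ = 9, giving n₂ = 4 × 9 = 36.

n₁ = 9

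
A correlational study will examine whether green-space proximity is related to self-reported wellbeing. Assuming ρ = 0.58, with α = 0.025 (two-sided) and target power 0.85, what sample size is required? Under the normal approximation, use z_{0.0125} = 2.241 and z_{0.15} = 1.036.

Fisher's z: C = ½·ln((1+r)/(1−r)) = ½·ln(3.7619) = 0.6625.
n = ((z_{α/2} + z_β)/C)² + 3.
(2.241 + 1.036) / 0.6625 = 3.277 / 0.6625 = 4.946.
n = 4.946² + 3 = 24.47 + 3 = 27.5.
Round up.

n = 28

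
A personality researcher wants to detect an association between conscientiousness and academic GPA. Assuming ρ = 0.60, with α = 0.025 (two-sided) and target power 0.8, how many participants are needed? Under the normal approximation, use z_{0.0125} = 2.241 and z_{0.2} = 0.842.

Fisher's z: C = ½·ln((1+r)/(1−r)) = ½·ln(4.0000) = 0.6931.
n = ((z_{α/2} + z_β)/C)² + 3.
(2.241 + 0.842) / 0.6931 = 3.083 / 0.6931 = 4.448.
n = 4.448² + 3 = 19.79 + 3 = 22.8.
Round up.

n = 23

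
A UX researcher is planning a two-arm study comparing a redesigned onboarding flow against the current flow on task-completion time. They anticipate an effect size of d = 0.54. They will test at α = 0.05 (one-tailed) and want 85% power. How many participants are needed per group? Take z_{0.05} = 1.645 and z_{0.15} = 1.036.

For two independent groups with equal n: n = 2·((z_{α} + z_β) / d)².
z_{α} + z_β = 1.645 + 1.036 = 2.681.
n = 2 × (2.681 / 0.54)² = 2 × 4.965² = 2 × 24.65 = 49.3.
Round up to the next whole participant.

n = 50 per group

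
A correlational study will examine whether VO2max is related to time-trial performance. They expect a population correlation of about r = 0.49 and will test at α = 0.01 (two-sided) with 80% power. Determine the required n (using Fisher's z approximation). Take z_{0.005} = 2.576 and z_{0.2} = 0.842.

n = 44

Fisher's z: C = ½·ln((1+r)/(1−r)) = ½·ln(2.9216) = 0.5361.
n = ((z_{α/2} + z_β)/C)² + 3.
(2.576 + 0.842) / 0.5361 = 3.418 / 0.5361 = 6.376.
n = 6.376² + 3 = 40.65 + 3 = 43.6.
Round up.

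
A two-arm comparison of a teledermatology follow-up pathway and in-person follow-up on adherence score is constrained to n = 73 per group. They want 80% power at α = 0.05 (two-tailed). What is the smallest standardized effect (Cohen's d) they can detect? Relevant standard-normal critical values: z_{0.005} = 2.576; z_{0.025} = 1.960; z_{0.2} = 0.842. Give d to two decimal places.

For two independent groups of n = 73 each: d_min = (z_{α/2} + z_β)·√(2/n).
z-sum = 1.960 + 0.842 = 2.802.
d_min = 2.802 × √(2/73) = 2.802 × 0.1655 = 0.464.

d_min ≈ 0.46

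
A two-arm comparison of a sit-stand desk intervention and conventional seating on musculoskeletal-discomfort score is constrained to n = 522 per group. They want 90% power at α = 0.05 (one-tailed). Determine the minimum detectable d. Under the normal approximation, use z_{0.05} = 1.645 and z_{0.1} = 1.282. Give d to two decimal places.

d_min ≈ 0.18

For two independent groups of n = 522 each: d_min = (z_{α} + z_β)·√(2/n).
z-sum = 1.645 + 1.282 = 2.927.
d_min = 2.927 × √(2/522) = 2.927 × 0.0619 = 0.181.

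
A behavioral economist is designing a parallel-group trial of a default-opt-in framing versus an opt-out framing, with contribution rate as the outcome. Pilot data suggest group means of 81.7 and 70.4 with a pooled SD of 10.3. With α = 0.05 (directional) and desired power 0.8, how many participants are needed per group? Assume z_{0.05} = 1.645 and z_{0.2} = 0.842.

n = 11 per group

Cohen's d = |M₁ − M₂| / SD_pooled = |81.7 − 70.4| / 10.3 = 11.3 / 10.3 = 1.097.
For two independent groups with equal n: n = 2·((z_{α} + z_β) / d)².
z_{α} + z_β = 1.645 + 0.842 = 2.487.
n = 2 × (2.487 / 1.097)² = 2 × 2.267² = 2 × 5.14 = 10.3.
Round up to the next whole participant.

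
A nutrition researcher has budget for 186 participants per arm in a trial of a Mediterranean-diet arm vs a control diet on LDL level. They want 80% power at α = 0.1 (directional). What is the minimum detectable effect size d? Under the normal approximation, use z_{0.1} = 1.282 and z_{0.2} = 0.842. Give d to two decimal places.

For two independent groups of n = 186 each: d_min = (z_{α} + z_β)·√(2/n).
z-sum = 1.282 + 0.842 = 2.124.
d_min = 2.124 × √(2/186) = 2.124 × 0.1037 = 0.220.

d_min ≈ 0.22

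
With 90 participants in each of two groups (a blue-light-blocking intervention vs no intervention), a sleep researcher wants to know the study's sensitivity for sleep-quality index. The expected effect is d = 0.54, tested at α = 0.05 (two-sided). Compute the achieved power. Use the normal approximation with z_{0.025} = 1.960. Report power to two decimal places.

For two equal groups, power = Φ(d·√(n/2) − z_{α/2}).
d·√(n/2) = 0.54 × √(90/2) = 0.54 × 6.708 = 3.622.
z_β = 3.622 − 1.960 = 1.662.
Power = Φ(1.662) = 0.952.

power ≈ 0.95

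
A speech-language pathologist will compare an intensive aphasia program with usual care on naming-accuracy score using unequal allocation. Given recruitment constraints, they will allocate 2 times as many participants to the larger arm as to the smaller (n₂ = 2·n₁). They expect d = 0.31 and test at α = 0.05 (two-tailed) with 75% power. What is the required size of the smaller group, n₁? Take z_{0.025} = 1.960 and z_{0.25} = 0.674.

n₁ = 109

With allocation ratio k = n₂/n₁ = 2, Var(x̄₁−x̄₂) = σ²(1/n₁ + 1/(k·n₁)) = σ²·(k+1)/(k·n₁).
So n₁ = (1 + 1/k)·((z_{α/2} + z_β)/d)² = 1.500 × (2.634/0.31)².
n₁ = 1.500 × 72.20 = 108.3.
Round up: n₁ = 109, giving n₂ = 2 × 109 = 218.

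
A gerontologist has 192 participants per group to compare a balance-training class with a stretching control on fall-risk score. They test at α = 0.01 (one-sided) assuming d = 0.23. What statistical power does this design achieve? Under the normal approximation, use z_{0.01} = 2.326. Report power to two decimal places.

power ≈ 0.47

For two equal groups, power = Φ(d·√(n/2) − z_{α}).
d·√(n/2) = 0.23 × √(192/2) = 0.23 × 9.798 = 2.254.
z_β = 2.254 − 2.326 = -0.072.
Power = Φ(-0.072) = 0.471.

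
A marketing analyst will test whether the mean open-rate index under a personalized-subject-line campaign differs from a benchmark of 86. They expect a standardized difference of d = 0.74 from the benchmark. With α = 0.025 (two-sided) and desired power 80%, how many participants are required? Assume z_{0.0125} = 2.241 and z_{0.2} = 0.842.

For a one-sample test: n = ((z_{α/2} + z_β) / d)².
z_{α/2} + z_β = 2.241 + 0.842 = 3.083.
n = (3.083 / 0.74)² = 4.166² = 17.36.
Round up.

n = 18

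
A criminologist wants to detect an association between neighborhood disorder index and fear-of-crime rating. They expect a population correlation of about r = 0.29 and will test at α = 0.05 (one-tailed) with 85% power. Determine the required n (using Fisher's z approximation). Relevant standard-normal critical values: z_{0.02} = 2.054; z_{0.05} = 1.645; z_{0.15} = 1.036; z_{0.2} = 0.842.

Fisher's z: C = ½·ln((1+r)/(1−r)) = ½·ln(1.8169) = 0.2986.
n = ((z_{α} + z_β)/C)² + 3.
(1.645 + 1.036) / 0.2986 = 2.681 / 0.2986 = 8.979.
n = 8.979² + 3 = 80.61 + 3 = 83.6.
Round up.

n = 84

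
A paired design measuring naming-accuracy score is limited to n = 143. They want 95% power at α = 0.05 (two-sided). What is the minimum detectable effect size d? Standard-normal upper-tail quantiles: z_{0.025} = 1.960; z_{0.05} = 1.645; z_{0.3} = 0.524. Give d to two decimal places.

d_min ≈ 0.30

For a single sample (or paired design) of n = 143: d_min = (z_{α/2} + z_β)/√n.
z-sum = 1.960 + 1.645 = 3.605.
d_min = 3.605 / √143 = 3.605 / 11.958 = 0.301.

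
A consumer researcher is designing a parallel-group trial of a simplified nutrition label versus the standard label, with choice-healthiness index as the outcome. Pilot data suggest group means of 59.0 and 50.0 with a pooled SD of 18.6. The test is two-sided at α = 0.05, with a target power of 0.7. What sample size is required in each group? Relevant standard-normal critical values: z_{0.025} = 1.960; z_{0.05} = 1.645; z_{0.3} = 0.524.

n = 53 per group

Cohen's d = |M₁ − M₂| / SD_pooled = |59.0 − 50.0| / 18.6 = 9.0 / 18.6 = 0.484.
For two independent groups with equal n: n = 2·((z_{α/2} + z_β) / d)².
z_{α/2} + z_β = 1.960 + 0.524 = 2.484.
n = 2 × (2.484 / 0.484)² = 2 × 5.132² = 2 × 26.34 = 52.7.
Round up to the next whole participant.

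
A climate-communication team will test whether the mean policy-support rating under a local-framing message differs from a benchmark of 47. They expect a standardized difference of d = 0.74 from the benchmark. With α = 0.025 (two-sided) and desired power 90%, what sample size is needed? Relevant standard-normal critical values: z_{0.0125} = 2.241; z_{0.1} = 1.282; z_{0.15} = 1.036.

n = 23

For a one-sample test: n = ((z_{α/2} + z_β) / d)².
z_{α/2} + z_β = 2.241 + 1.282 = 3.523.
n = (3.523 / 0.74)² = 4.761² = 22.67.
Round up.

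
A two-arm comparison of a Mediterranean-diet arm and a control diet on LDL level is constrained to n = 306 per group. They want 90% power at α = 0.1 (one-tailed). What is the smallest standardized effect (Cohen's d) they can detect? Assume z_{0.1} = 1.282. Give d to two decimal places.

For two independent groups of n = 306 each: d_min = (z_{α} + z_β)·√(2/n).
z-sum = 1.282 + 1.282 = 2.564.
d_min = 2.564 × √(2/306) = 2.564 × 0.0808 = 0.207.

d_min ≈ 0.21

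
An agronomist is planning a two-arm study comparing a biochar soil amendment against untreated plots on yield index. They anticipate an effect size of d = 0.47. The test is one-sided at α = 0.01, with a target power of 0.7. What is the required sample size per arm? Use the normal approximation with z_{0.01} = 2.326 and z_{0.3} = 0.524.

For two independent groups with equal n: n = 2·((z_{α} + z_β) / d)².
z_{α} + z_β = 2.326 + 0.524 = 2.850.
n = 2 × (2.850 / 0.47)² = 2 × 6.064² = 2 × 36.77 = 73.5.
Round up to the next whole participant.

n = 74 per group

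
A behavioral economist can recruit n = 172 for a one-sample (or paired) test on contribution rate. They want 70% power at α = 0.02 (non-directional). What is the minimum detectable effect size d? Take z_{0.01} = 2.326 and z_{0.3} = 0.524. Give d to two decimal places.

For a single sample (or paired design) of n = 172: d_min = (z_{α/2} + z_β)/√n.
z-sum = 2.326 + 0.524 = 2.850.
d_min = 2.850 / √172 = 2.850 / 13.115 = 0.217.

d_min ≈ 0.22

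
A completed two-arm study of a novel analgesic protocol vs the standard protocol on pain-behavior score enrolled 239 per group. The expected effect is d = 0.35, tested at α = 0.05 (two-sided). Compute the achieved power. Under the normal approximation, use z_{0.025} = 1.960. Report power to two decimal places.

power ≈ 0.97

For two equal groups, power = Φ(d·√(n/2) − z_{α/2}).
d·√(n/2) = 0.35 × √(239/2) = 0.35 × 10.932 = 3.826.
z_β = 3.826 − 1.960 = 1.866.
Power = Φ(1.866) = 0.969.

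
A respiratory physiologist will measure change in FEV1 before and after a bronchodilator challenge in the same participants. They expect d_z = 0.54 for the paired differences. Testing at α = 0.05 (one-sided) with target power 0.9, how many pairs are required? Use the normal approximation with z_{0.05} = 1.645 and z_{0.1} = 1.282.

n = 30 pairs

For a paired (one-sample on differences) test: n = ((z_{α} + z_β) / d)².
z_{α} + z_β = 1.645 + 1.282 = 2.927.
n = (2.927 / 0.54)² = 5.420² = 29.38.
Round up.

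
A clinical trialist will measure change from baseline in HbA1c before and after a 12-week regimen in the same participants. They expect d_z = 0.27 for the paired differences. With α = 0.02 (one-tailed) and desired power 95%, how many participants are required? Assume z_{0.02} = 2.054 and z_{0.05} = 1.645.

n = 188 pairs

For a paired (one-sample on differences) test: n = ((z_{α} + z_β) / d)².
z_{α} + z_β = 2.054 + 1.645 = 3.699.
n = (3.699 / 0.27)² = 13.700² = 187.69.
Round up.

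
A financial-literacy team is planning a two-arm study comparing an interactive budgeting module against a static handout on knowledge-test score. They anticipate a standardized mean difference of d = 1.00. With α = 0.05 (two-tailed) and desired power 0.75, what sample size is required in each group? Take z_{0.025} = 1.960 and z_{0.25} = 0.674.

For two independent groups with equal n: n = 2·((z_{α/2} + z_β) / d)².
z_{α/2} + z_β = 1.960 + 0.674 = 2.634.
n = 2 × (2.634 / 1.00)² = 2 × 2.634² = 2 × 6.94 = 13.9.
Round up to the next whole participant.

n = 14 per group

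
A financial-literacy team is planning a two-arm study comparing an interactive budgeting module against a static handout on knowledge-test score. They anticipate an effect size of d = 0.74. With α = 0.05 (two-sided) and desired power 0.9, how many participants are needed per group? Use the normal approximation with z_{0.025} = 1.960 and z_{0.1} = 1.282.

n = 39 per group

For two independent groups with equal n: n = 2·((z_{α/2} + z_β) / d)².
z_{α/2} + z_β = 1.960 + 1.282 = 3.242.
n = 2 × (3.242 / 0.74)² = 2 × 4.381² = 2 × 19.19 = 38.4.
Round up to the next whole participant.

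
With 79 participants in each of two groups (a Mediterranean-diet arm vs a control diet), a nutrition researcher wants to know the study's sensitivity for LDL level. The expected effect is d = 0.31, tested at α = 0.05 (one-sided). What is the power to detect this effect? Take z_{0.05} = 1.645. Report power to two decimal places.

power ≈ 0.62

For two equal groups, power = Φ(d·√(n/2) − z_{α}).
d·√(n/2) = 0.31 × √(79/2) = 0.31 × 6.285 = 1.948.
z_β = 1.948 − 1.645 = 0.303.
Power = Φ(0.303) = 0.619.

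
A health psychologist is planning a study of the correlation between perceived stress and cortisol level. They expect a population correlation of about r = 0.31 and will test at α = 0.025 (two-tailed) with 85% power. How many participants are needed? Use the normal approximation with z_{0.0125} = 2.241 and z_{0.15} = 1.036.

n = 108

Fisher's z: C = ½·ln((1+r)/(1−r)) = ½·ln(1.8986) = 0.3205.
n = ((z_{α/2} + z_β)/C)² + 3.
(2.241 + 1.036) / 0.3205 = 3.277 / 0.3205 = 10.225.
n = 10.225² + 3 = 104.54 + 3 = 107.5.
Round up.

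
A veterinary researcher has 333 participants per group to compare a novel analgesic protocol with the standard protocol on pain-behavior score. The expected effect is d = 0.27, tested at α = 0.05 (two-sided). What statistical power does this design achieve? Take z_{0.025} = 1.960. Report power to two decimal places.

For two equal groups, power = Φ(d·√(n/2) − z_{α/2}).
d·√(n/2) = 0.27 × √(333/2) = 0.27 × 12.903 = 3.484.
z_β = 3.484 − 1.960 = 1.524.
Power = Φ(1.524) = 0.936.

power ≈ 0.94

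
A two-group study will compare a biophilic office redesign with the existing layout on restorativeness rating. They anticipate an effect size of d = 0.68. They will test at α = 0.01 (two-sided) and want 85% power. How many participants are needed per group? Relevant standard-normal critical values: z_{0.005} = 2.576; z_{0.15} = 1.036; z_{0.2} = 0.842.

n = 57 per group

For two independent groups with equal n: n = 2·((z_{α/2} + z_β) / d)².
z_{α/2} + z_β = 2.576 + 1.036 = 3.612.
n = 2 × (3.612 / 0.68)² = 2 × 5.312² = 2 × 28.21 = 56.4.
Round up to the next whole participant.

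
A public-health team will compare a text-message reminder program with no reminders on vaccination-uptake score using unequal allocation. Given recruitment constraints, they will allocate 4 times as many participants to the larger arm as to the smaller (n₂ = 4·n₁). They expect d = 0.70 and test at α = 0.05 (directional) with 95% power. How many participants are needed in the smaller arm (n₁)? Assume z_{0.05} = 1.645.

With allocation ratio k = n₂/n₁ = 4, Var(x̄₁−x̄₂) = σ²(1/n₁ + 1/(k·n₁)) = σ²·(k+1)/(k·n₁).
So n₁ = (1 + 1/k)·((z_{α} + z_β)/d)² = 1.250 × (3.290/0.70)².
n₁ = 1.250 × 22.09 = 27.6.
Round up: n₁ = 28, giving n₂ = 4 × 28 = 112.

n₁ = 28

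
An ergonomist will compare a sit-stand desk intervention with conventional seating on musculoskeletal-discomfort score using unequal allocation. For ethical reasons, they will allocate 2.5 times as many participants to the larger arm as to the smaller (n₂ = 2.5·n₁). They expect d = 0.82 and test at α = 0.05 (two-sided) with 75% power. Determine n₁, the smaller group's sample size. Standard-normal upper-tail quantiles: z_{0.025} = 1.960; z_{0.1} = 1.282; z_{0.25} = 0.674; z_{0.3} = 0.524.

With allocation ratio k = n₂/n₁ = 2.5, Var(x̄₁−x̄₂) = σ²(1/n₁ + 1/(k·n₁)) = σ²·(k+1)/(k·n₁).
So n₁ = (1 + 1/k)·((z_{α/2} + z_β)/d)² = 1.400 × (2.634/0.82)².
n₁ = 1.400 × 10.32 = 14.4.
Round up: n₁ = 15, giving n₂ = ⌈2.5 × 15⌉ = ⌈37.5⌉ = 38.

n₁ = 15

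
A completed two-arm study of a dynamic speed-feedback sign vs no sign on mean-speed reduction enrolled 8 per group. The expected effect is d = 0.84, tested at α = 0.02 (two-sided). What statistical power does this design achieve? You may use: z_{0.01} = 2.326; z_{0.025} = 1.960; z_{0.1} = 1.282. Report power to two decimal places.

For two equal groups, power = Φ(d·√(n/2) − z_{α/2}).
d·√(n/2) = 0.84 × √(8/2) = 0.84 × 2.000 = 1.680.
z_β = 1.680 − 2.326 = -0.646.
Power = Φ(-0.646) = 0.259.

power ≈ 0.26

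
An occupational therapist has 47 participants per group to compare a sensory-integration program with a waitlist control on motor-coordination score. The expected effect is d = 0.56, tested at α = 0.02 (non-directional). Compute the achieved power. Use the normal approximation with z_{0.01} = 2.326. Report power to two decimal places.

For two equal groups, power = Φ(d·√(n/2) − z_{α/2}).
d·√(n/2) = 0.56 × √(47/2) = 0.56 × 4.848 = 2.715.
z_β = 2.715 − 2.326 = 0.389.
Power = Φ(0.389) = 0.651.

power ≈ 0.65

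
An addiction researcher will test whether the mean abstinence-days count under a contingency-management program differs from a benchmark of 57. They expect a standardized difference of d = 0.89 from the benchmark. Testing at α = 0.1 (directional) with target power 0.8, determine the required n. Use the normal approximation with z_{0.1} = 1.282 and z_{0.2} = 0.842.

For a one-sample test: n = ((z_{α} + z_β) / d)².
z_{α} + z_β = 1.282 + 0.842 = 2.124.
n = (2.124 / 0.89)² = 2.387² = 5.70.
Round up.

n = 6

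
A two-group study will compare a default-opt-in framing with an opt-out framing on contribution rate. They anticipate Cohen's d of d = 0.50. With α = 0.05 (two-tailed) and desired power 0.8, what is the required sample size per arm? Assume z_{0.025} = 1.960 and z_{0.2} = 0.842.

n = 63 per group

For two independent groups with equal n: n = 2·((z_{α/2} + z_β) / d)².
z_{α/2} + z_β = 1.960 + 0.842 = 2.802.
n = 2 × (2.802 / 0.50)² = 2 × 5.604² = 2 × 31.40 = 62.8.
Round up to the next whole participant.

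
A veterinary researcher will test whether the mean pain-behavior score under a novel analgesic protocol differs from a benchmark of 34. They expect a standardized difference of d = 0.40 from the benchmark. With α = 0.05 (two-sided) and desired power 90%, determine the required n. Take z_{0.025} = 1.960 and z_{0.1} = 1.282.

For a one-sample test: n = ((z_{α/2} + z_β) / d)².
z_{α/2} + z_β = 1.960 + 1.282 = 3.242.
n = (3.242 / 0.40)² = 8.105² = 65.69.
Round up.

n = 66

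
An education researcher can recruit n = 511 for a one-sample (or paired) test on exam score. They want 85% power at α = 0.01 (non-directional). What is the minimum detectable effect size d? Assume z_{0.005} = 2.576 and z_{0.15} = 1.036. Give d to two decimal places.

For a single sample (or paired design) of n = 511: d_min = (z_{α/2} + z_β)/√n.
z-sum = 2.576 + 1.036 = 3.612.
d_min = 3.612 / √511 = 3.612 / 22.605 = 0.160.

d_min ≈ 0.16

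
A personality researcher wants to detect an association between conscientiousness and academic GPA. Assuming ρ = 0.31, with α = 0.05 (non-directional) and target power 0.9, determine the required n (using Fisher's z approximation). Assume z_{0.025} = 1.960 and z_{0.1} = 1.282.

n = 106

Fisher's z: C = ½·ln((1+r)/(1−r)) = ½·ln(1.8986) = 0.3205.
n = ((z_{α/2} + z_β)/C)² + 3.
(1.960 + 1.282) / 0.3205 = 3.242 / 0.3205 = 10.115.
n = 10.115² + 3 = 102.32 + 3 = 105.3.
Round up.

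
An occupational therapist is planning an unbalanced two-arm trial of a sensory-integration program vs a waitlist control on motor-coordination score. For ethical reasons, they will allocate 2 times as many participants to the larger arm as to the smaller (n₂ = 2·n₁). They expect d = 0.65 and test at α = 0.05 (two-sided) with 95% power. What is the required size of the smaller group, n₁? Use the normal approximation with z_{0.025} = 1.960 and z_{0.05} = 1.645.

With allocation ratio k = n₂/n₁ = 2, Var(x̄₁−x̄₂) = σ²(1/n₁ + 1/(k·n₁)) = σ²·(k+1)/(k·n₁).
So n₁ = (1 + 1/k)·((z_{α/2} + z_β)/d)² = 1.500 × (3.605/0.65)².
n₁ = 1.500 × 30.76 = 46.1.
Round up: n₁ = 47, giving n₂ = 2 × 47 = 94.

n₁ = 47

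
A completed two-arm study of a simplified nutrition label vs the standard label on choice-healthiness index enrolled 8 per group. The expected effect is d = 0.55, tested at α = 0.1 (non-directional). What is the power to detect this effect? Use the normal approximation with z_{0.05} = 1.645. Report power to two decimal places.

power ≈ 0.29

For two equal groups, power = Φ(d·√(n/2) − z_{α/2}).
d·√(n/2) = 0.55 × √(8/2) = 0.55 × 2.000 = 1.100.
z_β = 1.100 − 1.645 = -0.545.
Power = Φ(-0.545) = 0.293.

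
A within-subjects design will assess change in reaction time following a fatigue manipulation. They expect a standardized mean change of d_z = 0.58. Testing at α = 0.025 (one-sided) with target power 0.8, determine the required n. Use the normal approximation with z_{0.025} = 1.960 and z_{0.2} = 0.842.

n = 24 pairs

For a paired (one-sample on differences) test: n = ((z_{α} + z_β) / d)².
z_{α} + z_β = 1.960 + 0.842 = 2.802.
n = (2.802 / 0.58)² = 4.831² = 23.34.
Round up.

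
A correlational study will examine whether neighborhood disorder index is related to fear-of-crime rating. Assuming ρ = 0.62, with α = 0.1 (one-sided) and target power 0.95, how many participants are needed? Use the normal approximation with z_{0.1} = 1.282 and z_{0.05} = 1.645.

n = 20

Fisher's z: C = ½·ln((1+r)/(1−r)) = ½·ln(4.2632) = 0.7250.
n = ((z_{α} + z_β)/C)² + 3.
(1.282 + 1.645) / 0.7250 = 2.927 / 0.7250 = 4.037.
n = 4.037² + 3 = 16.30 + 3 = 19.3.
Round up.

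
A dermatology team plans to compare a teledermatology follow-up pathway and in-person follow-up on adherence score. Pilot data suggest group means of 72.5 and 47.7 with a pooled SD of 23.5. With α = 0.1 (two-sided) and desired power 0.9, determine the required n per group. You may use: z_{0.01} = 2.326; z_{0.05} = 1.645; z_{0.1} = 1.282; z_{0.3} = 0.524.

n = 16 per group

Cohen's d = |M₁ − M₂| / SD_pooled = |72.5 − 47.7| / 23.5 = 24.8 / 23.5 = 1.055.
For two independent groups with equal n: n = 2·((z_{α/2} + z_β) / d)².
z_{α/2} + z_β = 1.645 + 1.282 = 2.927.
n = 2 × (2.927 / 1.055)² = 2 × 2.774² = 2 × 7.70 = 15.4.
Round up to the next whole participant.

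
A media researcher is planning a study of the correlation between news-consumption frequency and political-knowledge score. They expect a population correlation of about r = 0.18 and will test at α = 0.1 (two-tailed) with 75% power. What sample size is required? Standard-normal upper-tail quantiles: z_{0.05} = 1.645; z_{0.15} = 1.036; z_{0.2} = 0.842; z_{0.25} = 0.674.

Fisher's z: C = ½·ln((1+r)/(1−r)) = ½·ln(1.4390) = 0.1820.
n = ((z_{α/2} + z_β)/C)² + 3.
(1.645 + 0.674) / 0.1820 = 2.319 / 0.1820 = 12.742.
n = 12.742² + 3 = 162.35 + 3 = 165.4.
Round up.

n = 166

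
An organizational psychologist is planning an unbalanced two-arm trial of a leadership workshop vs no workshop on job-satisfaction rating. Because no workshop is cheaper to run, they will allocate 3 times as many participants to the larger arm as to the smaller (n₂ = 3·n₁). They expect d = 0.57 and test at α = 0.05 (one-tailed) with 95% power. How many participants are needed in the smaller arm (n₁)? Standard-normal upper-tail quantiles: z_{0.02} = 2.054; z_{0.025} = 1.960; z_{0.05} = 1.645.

With allocation ratio k = n₂/n₁ = 3, Var(x̄₁−x̄₂) = σ²(1/n₁ + 1/(k·n₁)) = σ²·(k+1)/(k·n₁).
So n₁ = (1 + 1/k)·((z_{α} + z_β)/d)² = 1.333 × (3.290/0.57)².
n₁ = 1.333 × 33.32 = 44.4.
Round up: n₁ = 45, giving n₂ = 3 × 45 = 135.

n₁ = 45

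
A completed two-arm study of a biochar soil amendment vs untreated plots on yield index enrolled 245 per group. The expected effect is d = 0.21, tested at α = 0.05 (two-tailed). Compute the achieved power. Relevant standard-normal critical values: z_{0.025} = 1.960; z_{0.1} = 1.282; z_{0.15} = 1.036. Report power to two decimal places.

For two equal groups, power = Φ(d·√(n/2) − z_{α/2}).
d·√(n/2) = 0.21 × √(245/2) = 0.21 × 11.068 = 2.324.
z_β = 2.324 − 1.960 = 0.364.
Power = Φ(0.364) = 0.642.

power ≈ 0.64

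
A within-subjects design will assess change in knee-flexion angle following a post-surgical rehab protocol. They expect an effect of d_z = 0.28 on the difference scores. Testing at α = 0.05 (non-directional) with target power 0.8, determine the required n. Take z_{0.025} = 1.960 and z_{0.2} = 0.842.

For a paired (one-sample on differences) test: n = ((z_{α/2} + z_β) / d)².
z_{α/2} + z_β = 1.960 + 0.842 = 2.802.
n = (2.802 / 0.28)² = 10.007² = 100.14.
Round up.

n = 101 pairs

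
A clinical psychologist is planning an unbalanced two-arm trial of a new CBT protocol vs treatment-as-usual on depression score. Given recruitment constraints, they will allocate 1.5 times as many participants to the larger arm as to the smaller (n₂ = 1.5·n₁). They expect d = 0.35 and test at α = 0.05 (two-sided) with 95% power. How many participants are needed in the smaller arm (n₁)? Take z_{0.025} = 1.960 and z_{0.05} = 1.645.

With allocation ratio k = n₂/n₁ = 1.5, Var(x̄₁−x̄₂) = σ²(1/n₁ + 1/(k·n₁)) = σ²·(k+1)/(k·n₁).
So n₁ = (1 + 1/k)·((z_{α/2} + z_β)/d)² = 1.667 × (3.605/0.35)².
n₁ = 1.667 × 106.09 = 176.8.
Round up: n₁ = 177, giving n₂ = ⌈1.5 × 177⌉ = ⌈265.5⌉ = 266.

n₁ = 177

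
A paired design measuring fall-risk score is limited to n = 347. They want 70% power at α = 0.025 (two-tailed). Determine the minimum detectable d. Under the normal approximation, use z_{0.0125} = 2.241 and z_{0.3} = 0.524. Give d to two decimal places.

For a single sample (or paired design) of n = 347: d_min = (z_{α/2} + z_β)/√n.
z-sum = 2.241 + 0.524 = 2.765.
d_min = 2.765 / √347 = 2.765 / 18.628 = 0.148.

d_min ≈ 0.15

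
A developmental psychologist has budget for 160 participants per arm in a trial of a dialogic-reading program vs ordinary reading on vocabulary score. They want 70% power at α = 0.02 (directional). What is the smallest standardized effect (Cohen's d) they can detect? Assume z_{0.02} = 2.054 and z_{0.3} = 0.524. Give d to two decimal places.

For two independent groups of n = 160 each: d_min = (z_{α} + z_β)·√(2/n).
z-sum = 2.054 + 0.524 = 2.578.
d_min = 2.578 × √(2/160) = 2.578 × 0.1118 = 0.288.

d_min ≈ 0.29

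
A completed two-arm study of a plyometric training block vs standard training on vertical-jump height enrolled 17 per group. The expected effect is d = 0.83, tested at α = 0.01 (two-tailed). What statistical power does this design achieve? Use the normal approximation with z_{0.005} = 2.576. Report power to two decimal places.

power ≈ 0.44

For two equal groups, power = Φ(d·√(n/2) − z_{α/2}).
d·√(n/2) = 0.83 × √(17/2) = 0.83 × 2.915 = 2.420.
z_β = 2.420 − 2.576 = -0.156.
Power = Φ(-0.156) = 0.438.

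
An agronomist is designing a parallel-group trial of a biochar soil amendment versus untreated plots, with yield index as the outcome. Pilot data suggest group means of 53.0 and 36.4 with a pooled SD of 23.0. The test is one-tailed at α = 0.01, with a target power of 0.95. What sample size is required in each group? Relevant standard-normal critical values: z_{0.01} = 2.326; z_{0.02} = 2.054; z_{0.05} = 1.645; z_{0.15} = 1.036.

n = 61 per group

Cohen's d = |M₁ − M₂| / SD_pooled = |53.0 − 36.4| / 23.0 = 16.6 / 23.0 = 0.722.
For two independent groups with equal n: n = 2·((z_{α} + z_β) / d)².
z_{α} + z_β = 2.326 + 1.645 = 3.971.
n = 2 × (3.971 / 0.722)² = 2 × 5.500² = 2 × 30.25 = 60.5.
Round up to the next whole participant.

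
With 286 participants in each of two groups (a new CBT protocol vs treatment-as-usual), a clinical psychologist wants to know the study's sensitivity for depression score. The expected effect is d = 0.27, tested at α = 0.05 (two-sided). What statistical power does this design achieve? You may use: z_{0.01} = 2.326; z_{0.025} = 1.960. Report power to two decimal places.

power ≈ 0.90

For two equal groups, power = Φ(d·√(n/2) − z_{α/2}).
d·√(n/2) = 0.27 × √(286/2) = 0.27 × 11.958 = 3.229.
z_β = 3.229 − 1.960 = 1.269.
Power = Φ(1.269) = 0.898.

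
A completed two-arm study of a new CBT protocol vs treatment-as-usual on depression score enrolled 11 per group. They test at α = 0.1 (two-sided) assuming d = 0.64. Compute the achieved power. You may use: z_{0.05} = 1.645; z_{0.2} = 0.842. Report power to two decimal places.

For two equal groups, power = Φ(d·√(n/2) − z_{α/2}).
d·√(n/2) = 0.64 × √(11/2) = 0.64 × 2.345 = 1.501.
z_β = 1.501 − 1.645 = -0.144.
Power = Φ(-0.144) = 0.443.

power ≈ 0.44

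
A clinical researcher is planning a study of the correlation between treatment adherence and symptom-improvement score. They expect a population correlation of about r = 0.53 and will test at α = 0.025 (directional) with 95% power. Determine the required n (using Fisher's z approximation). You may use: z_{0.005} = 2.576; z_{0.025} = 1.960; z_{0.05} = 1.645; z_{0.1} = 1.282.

n = 41

Fisher's z: C = ½·ln((1+r)/(1−r)) = ½·ln(3.2553) = 0.5901.
n = ((z_{α} + z_β)/C)² + 3.
(1.960 + 1.645) / 0.5901 = 3.605 / 0.5901 = 6.109.
n = 6.109² + 3 = 37.32 + 3 = 40.3.
Round up.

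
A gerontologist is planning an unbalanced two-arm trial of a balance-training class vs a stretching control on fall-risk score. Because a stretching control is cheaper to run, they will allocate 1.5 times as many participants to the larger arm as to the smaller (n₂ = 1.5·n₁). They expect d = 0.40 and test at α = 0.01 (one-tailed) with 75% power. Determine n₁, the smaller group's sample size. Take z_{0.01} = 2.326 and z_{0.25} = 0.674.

With allocation ratio k = n₂/n₁ = 1.5, Var(x̄₁−x̄₂) = σ²(1/n₁ + 1/(k·n₁)) = σ²·(k+1)/(k·n₁).
So n₁ = (1 + 1/k)·((z_{α} + z_β)/d)² = 1.667 × (3.000/0.40)².
n₁ = 1.667 × 56.25 = 93.8.
Round up: n₁ = 94, giving n₂ = 1.5 × 94 = 141.

n₁ = 94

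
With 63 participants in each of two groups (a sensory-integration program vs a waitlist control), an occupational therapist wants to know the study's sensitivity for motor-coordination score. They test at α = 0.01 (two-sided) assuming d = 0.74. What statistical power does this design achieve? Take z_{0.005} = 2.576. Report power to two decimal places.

For two equal groups, power = Φ(d·√(n/2) − z_{α/2}).
d·√(n/2) = 0.74 × √(63/2) = 0.74 × 5.612 = 4.153.
z_β = 4.153 − 2.576 = 1.577.
Power = Φ(1.577) = 0.943.

power ≈ 0.94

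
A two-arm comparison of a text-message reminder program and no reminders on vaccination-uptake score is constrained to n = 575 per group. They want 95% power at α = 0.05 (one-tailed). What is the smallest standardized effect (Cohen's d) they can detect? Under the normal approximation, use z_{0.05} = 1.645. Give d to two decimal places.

For two independent groups of n = 575 each: d_min = (z_{α} + z_β)·√(2/n).
z-sum = 1.645 + 1.645 = 3.290.
d_min = 3.290 × √(2/575) = 3.290 × 0.0590 = 0.194.

d_min ≈ 0.19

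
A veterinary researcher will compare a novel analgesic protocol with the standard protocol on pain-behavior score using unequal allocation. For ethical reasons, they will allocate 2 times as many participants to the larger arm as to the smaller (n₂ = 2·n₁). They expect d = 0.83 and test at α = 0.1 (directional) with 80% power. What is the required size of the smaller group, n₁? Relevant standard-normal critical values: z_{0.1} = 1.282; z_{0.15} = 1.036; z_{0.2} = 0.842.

With allocation ratio k = n₂/n₁ = 2, Var(x̄₁−x̄₂) = σ²(1/n₁ + 1/(k·n₁)) = σ²·(k+1)/(k·n₁).
So n₁ = (1 + 1/k)·((z_{α} + z_β)/d)² = 1.500 × (2.124/0.83)².
n₁ = 1.500 × 6.55 = 9.8.
Round up: n₁ = 10, giving n₂ = 2 × 10 = 20.

n₁ = 10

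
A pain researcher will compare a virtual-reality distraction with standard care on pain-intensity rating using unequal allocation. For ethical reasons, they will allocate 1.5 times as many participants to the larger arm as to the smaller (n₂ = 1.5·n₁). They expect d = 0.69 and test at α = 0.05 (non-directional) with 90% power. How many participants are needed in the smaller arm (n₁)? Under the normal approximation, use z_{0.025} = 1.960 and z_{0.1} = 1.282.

n₁ = 37

With allocation ratio k = n₂/n₁ = 1.5, Var(x̄₁−x̄₂) = σ²(1/n₁ + 1/(k·n₁)) = σ²·(k+1)/(k·n₁).
So n₁ = (1 + 1/k)·((z_{α/2} + z_β)/d)² = 1.667 × (3.242/0.69)².
n₁ = 1.667 × 22.08 = 36.8.
Round up: n₁ = 37, giving n₂ = ⌈1.5 × 37⌉ = ⌈55.5⌉ = 56.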